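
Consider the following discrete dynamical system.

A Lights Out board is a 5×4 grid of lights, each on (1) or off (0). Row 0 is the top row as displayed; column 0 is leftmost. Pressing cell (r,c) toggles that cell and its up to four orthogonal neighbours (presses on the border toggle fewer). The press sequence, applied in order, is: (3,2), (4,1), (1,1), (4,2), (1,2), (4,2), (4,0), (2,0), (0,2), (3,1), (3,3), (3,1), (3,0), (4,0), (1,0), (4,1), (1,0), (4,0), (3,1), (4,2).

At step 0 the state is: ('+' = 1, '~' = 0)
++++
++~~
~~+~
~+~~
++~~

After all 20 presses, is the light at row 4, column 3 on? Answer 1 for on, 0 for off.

k=0  ++++
++~~
~~+~
~+~~
++~~
k=1  ++++
++~~
~~~~
~~++
+++~
k=2  ++++
++~~
~~~~
~+++
~~~~
k=3  +~++
~~+~
~+~~
~+++
~~~~
k=4  +~++
~~+~
~+~~
~+~+
~+++
k=5  +~~+
~+~+
~++~
~+~+
~+++
k=6  +~~+
~+~+
~++~
~+++
~~~~
k=7  +~~+
~+~+
~++~
++++
++~~
k=8  +~~+
++~+
+~+~
~+++
++~~
k=9  +++~
++++
+~+~
~+++
++~~
k=10  +++~
++++
+++~
+~~+
+~~~
k=11  +++~
++++
++++
+~+~
+~~+
k=12  +++~
++++
+~++
~+~~
++~+
k=13  +++~
++++
~~++
+~~~
~+~+
k=14  +++~
++++
~~++
~~~~
+~~+
k=15  ~++~
~~++
+~++
~~~~
+~~+
k=16  ~++~
~~++
+~++
~+~~
~+++
k=17  +++~
++++
~~++
~+~~
~+++
k=18  +++~
++++
~~++
++~~
+~++
k=19  +++~
++++
~+++
~~+~
++++
k=20  +++~
++++
~+++
~~~~
+~~~

0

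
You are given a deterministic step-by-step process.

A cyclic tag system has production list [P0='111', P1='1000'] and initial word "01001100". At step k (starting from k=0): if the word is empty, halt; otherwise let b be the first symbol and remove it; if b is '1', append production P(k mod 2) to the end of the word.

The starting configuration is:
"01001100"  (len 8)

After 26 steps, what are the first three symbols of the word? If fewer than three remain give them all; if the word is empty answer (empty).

000

0) "01001100"  (len 8)
1) "1001100"  (len 7)
2) "0011001000"  (len 10)
3) "011001000"  (len 9)
4) "11001000"  (len 8)
5) "1001000111"  (len 10)
6) "0010001111000"  (len 13)
7) "010001111000"  (len 12)
8) "10001111000"  (len 11)
9) "0001111000111"  (len 13)
10) "001111000111"  (len 12)
11) "01111000111"  (len 11)
12) "1111000111"  (len 10)
13) "111000111111"  (len 12)
14) "110001111111000"  (len 15)
15) "10001111111000111"  (len 17)
16) "00011111110001111000"  (len 20)
17) "0011111110001111000"  (len 19)
18) "011111110001111000"  (len 18)
19) "11111110001111000"  (len 17)
20) "11111100011110001000"  (len 20)
21) "1111100011110001000111"  (len 22)
22) "1111000111100010001111000"  (len 25)
23) "111000111100010001111000111"  (len 27)
24) "110001111000100011110001111000"  (len 30)
25) "10001111000100011110001111000111"  (len 32)
26) "00011110001000111100011110001111000"  (len 35)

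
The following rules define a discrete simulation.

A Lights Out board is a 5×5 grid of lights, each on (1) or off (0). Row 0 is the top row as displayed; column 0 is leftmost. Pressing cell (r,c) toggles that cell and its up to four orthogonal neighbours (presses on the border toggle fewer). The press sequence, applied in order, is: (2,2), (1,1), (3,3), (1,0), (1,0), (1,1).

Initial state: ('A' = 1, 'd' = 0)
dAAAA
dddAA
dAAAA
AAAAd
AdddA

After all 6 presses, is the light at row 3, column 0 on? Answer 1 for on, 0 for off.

1

gen 0: dAAAA
dddAA
dAAAA
AAAAd
AdddA
gen 1: dAAAA
ddAAA
ddddA
AAdAd
AdddA
gen 2: ddAAA
AAdAA
dAddA
AAdAd
AdddA
gen 3: ddAAA
AAdAA
dAdAA
AAAdA
AddAA
gen 4: AdAAA
dddAA
AAdAA
AAAdA
AddAA
gen 5: ddAAA
AAdAA
dAdAA
AAAdA
AddAA
gen 6: dAAAA
ddAAA
dddAA
AAAdA
AddAA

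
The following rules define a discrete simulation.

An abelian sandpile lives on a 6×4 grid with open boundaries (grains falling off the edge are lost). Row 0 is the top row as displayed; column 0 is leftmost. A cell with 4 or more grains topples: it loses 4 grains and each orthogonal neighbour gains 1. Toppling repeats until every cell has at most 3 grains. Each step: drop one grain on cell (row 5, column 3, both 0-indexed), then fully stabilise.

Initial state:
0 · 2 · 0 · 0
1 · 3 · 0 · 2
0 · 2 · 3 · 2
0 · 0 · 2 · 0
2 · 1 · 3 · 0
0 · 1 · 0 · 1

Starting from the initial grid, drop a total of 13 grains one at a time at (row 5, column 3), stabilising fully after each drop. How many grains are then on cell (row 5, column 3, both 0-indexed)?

2

gen 0: 0 · 2 · 0 · 0
1 · 3 · 0 · 2
0 · 2 · 3 · 2
0 · 0 · 2 · 0
2 · 1 · 3 · 0
0 · 1 · 0 · 1
gen 1: 0 · 2 · 0 · 0
1 · 3 · 0 · 2
0 · 2 · 3 · 2
0 · 0 · 2 · 0
2 · 1 · 3 · 0
0 · 1 · 0 · 2
gen 2: 0 · 2 · 0 · 0
1 · 3 · 0 · 2
0 · 2 · 3 · 2
0 · 0 · 2 · 0
2 · 1 · 3 · 0
0 · 1 · 0 · 3
gen 3: 0 · 2 · 0 · 0
1 · 3 · 0 · 2
0 · 2 · 3 · 2
0 · 0 · 2 · 0
2 · 1 · 3 · 1
0 · 1 · 1 · 0
gen 4: 0 · 2 · 0 · 0
1 · 3 · 0 · 2
0 · 2 · 3 · 2
0 · 0 · 2 · 0
2 · 1 · 3 · 1
0 · 1 · 1 · 1
gen 5: 0 · 2 · 0 · 0
1 · 3 · 0 · 2
0 · 2 · 3 · 2
0 · 0 · 2 · 0
2 · 1 · 3 · 1
0 · 1 · 1 · 2
gen 6: 0 · 2 · 0 · 0
1 · 3 · 0 · 2
0 · 2 · 3 · 2
0 · 0 · 2 · 0
2 · 1 · 3 · 1
0 · 1 · 1 · 3
gen 7: 0 · 2 · 0 · 0
1 · 3 · 0 · 2
0 · 2 · 3 · 2
0 · 0 · 2 · 0
2 · 1 · 3 · 2
0 · 1 · 2 · 0
gen 8: 0 · 2 · 0 · 0
1 · 3 · 0 · 2
0 · 2 · 3 · 2
0 · 0 · 2 · 0
2 · 1 · 3 · 2
0 · 1 · 2 · 1
gen 9: 0 · 2 · 0 · 0
1 · 3 · 0 · 2
0 · 2 · 3 · 2
0 · 0 · 2 · 0
2 · 1 · 3 · 2
0 · 1 · 2 · 2
gen 10: 0 · 2 · 0 · 0
1 · 3 · 0 · 2
0 · 2 · 3 · 2
0 · 0 · 2 · 0
2 · 1 · 3 · 2
0 · 1 · 2 · 3
gen 11: 0 · 2 · 0 · 0
1 · 3 · 0 · 2
0 · 2 · 3 · 2
0 · 0 · 2 · 0
2 · 1 · 3 · 3
0 · 1 · 3 · 0
gen 12: 0 · 2 · 0 · 0
1 · 3 · 0 · 2
0 · 2 · 3 · 2
0 · 0 · 2 · 0
2 · 1 · 3 · 3
0 · 1 · 3 · 1
gen 13: 0 · 2 · 0 · 0
1 · 3 · 0 · 2
0 · 2 · 3 · 2
0 · 0 · 2 · 0
2 · 1 · 3 · 3
0 · 1 · 3 · 2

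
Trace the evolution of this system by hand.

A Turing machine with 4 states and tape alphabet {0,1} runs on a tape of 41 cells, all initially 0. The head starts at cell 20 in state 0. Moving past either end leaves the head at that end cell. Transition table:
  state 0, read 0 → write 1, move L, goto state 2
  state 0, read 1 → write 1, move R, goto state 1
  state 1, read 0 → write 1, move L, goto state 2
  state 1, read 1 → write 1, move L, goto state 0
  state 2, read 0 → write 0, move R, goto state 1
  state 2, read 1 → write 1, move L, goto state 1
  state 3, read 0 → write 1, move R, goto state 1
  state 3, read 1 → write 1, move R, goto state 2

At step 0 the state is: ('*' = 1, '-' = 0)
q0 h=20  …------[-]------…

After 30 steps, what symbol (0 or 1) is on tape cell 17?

1

step 0: q0 h=20  …------[-]------…
step 1: q2 h=19  …------[-]*-----…
step 2: q1 h=20  …------[*]------…
step 3: q0 h=19  …------[-]*-----…
step 4: q2 h=18  …------[-]**----…
step 5: q1 h=19  …------[*]*-----…
step 6: q0 h=18  …------[-]**----…
step 7: q2 h=17  …------[-]***---…
step 8: q1 h=18  …------[*]**----…
step 9: q0 h=17  …------[-]***---…
step 10: q2 h=16  …------[-]****--…
step 11: q1 h=17  …------[*]***---…
step 12: q0 h=16  …------[-]****--…
step 13: q2 h=15  …------[-]*****-…
step 14: q1 h=16  …------[*]****--…
step 15: q0 h=15  …------[-]*****-…
step 16: q2 h=14  …------[-]******…
step 17: q1 h=15  …------[*]*****-…
step 18: q0 h=14  …------[-]******…
step 19: q2 h=13  …------[-]******…
step 20: q1 h=14  …------[*]******…
step 21: q0 h=13  …------[-]******…
step 22: q2 h=12  …------[-]******…
step 23: q1 h=13  …------[*]******…
step 24: q0 h=12  …------[-]******…
step 25: q2 h=11  …------[-]******…
step 26: q1 h=12  …------[*]******…
step 27: q0 h=11  …------[-]******…
step 28: q2 h=10  …------[-]******…
step 29: q1 h=11  …------[*]******…
step 30: q0 h=10  …------[-]******…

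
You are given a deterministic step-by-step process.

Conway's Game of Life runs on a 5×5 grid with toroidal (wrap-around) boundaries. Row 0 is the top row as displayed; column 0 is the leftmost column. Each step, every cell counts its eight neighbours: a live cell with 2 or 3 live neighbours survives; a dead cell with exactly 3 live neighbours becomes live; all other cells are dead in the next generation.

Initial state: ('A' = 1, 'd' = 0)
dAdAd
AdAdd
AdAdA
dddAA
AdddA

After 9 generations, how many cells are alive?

5

k=0  dAdAd
AdAdd
AdAdA
dddAA
AdddA
k=1  dAAAd
AdAdd
AdAdd
dAddd
AdAdd
k=2  AddAA
AdddA
AdAdd
AdAdd
AddAd
k=3  dAdAd
ddddd
AddAd
AdAAd
AdAAd
k=4  dAdAA
ddAdA
dAAAd
Adddd
Adddd
k=5  dAAAA
ddddA
AAAAA
AdAdA
AAddd
k=6  dAAAA
ddddd
ddAdd
ddddd
ddddd
k=7  ddAAd
dAddd
ddddd
ddddd
ddAAd
k=8  dAdAd
ddAdd
ddddd
ddddd
ddAAd
k=9  dAdAd
ddAdd
ddddd
ddddd
ddAAd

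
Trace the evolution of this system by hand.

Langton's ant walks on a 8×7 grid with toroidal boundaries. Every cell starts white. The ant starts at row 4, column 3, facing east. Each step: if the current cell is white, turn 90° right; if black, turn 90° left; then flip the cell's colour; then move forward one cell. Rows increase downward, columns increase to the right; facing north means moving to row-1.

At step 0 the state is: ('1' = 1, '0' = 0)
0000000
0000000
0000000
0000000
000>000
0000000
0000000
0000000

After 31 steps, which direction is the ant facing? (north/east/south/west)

north

gen 0: 0000000
0000000
0000000
0000000
000>000
0000000
0000000
0000000
gen 1: 0000000
0000000
0000000
0000000
0001000
000v000
0000000
0000000
gen 2: 0000000
0000000
0000000
0000000
0001000
00<1000
0000000
0000000
gen 3: 0000000
0000000
0000000
0000000
00^1000
0011000
0000000
0000000
gen 4: 0000000
0000000
0000000
0000000
001>000
0011000
0000000
0000000
gen 5: 0000000
0000000
0000000
000^000
0010000
0011000
0000000
0000000
gen 6: 0000000
0000000
0000000
0001>00
0010000
0011000
0000000
0000000
gen 7: 0000000
0000000
0000000
0001100
0010v00
0011000
0000000
0000000
gen 8: 0000000
0000000
0000000
0001100
001<100
0011000
0000000
0000000
gen 9: 0000000
0000000
0000000
000^100
0011100
0011000
0000000
0000000
gen 10: 0000000
0000000
0000000
00<0100
0011100
0011000
0000000
0000000
gen 11: 0000000
0000000
00^0000
0010100
0011100
0011000
0000000
0000000
gen 12: 0000000
0000000
001>000
0010100
0011100
0011000
0000000
0000000
gen 13: 0000000
0000000
0011000
001v100
0011100
0011000
0000000
0000000
gen 14: 0000000
0000000
0011000
00<1100
0011100
0011000
0000000
0000000
gen 15: 0000000
0000000
0011000
0001100
00v1100
0011000
0000000
0000000
gen 16: 0000000
0000000
0011000
0001100
000>100
0011000
0000000
0000000
gen 17: 0000000
0000000
0011000
000^100
0000100
0011000
0000000
0000000
gen 18: 0000000
0000000
0011000
00<0100
0000100
0011000
0000000
0000000
gen 19: 0000000
0000000
00^1000
0010100
0000100
0011000
0000000
0000000
gen 20: 0000000
0000000
0<01000
0010100
0000100
0011000
0000000
0000000
gen 21: 0000000
0^00000
0101000
0010100
0000100
0011000
0000000
0000000
gen 22: 0000000
01>0000
0101000
0010100
0000100
0011000
0000000
0000000
gen 23: 0000000
0110000
01v1000
0010100
0000100
0011000
0000000
0000000
gen 24: 0000000
0110000
0<11000
0010100
0000100
0011000
0000000
0000000
gen 25: 0000000
0110000
0011000
0v10100
0000100
0011000
0000000
0000000
gen 26: 0000000
0110000
0011000
<110100
0000100
0011000
0000000
0000000
gen 27: 0000000
0110000
^011000
1110100
0000100
0011000
0000000
0000000
gen 28: 0000000
0110000
1>11000
1110100
0000100
0011000
0000000
0000000
gen 29: 0000000
0110000
1111000
1v10100
0000100
0011000
0000000
0000000
gen 30: 0000000
0110000
1111000
10>0100
0000100
0011000
0000000
0000000
gen 31: 0000000
0110000
11^1000
1000100
0000100
0011000
0000000
0000000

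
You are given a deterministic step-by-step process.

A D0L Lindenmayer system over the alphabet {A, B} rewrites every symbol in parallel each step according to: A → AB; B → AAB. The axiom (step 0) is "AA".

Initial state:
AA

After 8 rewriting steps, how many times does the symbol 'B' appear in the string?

816

k=0  AA
k=1  ABAB
k=2  ABAABABAAB
k=3  ABAABABABAABABAABABABAAB
k=4  ABAABABABAABABAABABAABABABAABABAABABABAABABAABABAABABABAAB
k=5  ABAABABABAABABAABABAABABABAABABAABABABAABABAABABABAABABAAB…ABAABABAABABABAABABAABABABAABABAABABABAABABAABABAABABABAAB  (len 140)
k=6  ABAABABABAABABAABABAABABABAABABAABABABAABABAABABABAABABAAB…ABAABABAABABABAABABAABABABAABABAABABABAABABAABABAABABABAAB  (len 338)
k=7  ABAABABABAABABAABABAABABABAABABAABABABAABABAABABABAABABAAB…ABAABABAABABABAABABAABABABAABABAABABABAABABAABABAABABABAAB  (len 816)
k=8  ABAABABABAABABAABABAABABABAABABAABABABAABABAABABABAABABAAB…ABAABABAABABABAABABAABABABAABABAABABABAABABAABABAABABABAAB  (len 1970)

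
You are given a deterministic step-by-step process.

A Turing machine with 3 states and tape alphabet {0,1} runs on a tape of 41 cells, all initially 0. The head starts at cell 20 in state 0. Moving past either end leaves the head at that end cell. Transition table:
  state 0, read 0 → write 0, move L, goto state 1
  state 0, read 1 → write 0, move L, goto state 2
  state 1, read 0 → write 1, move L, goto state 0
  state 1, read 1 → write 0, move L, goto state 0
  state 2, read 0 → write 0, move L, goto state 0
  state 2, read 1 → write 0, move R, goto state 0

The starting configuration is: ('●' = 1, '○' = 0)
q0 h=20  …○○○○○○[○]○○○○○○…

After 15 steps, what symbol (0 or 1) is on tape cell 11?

gen 0: q0 h=20  …○○○○○○[○]○○○○○○…
gen 1: q1 h=19  …○○○○○○[○]○○○○○○…
gen 2: q0 h=18  …○○○○○○[○]●○○○○○…
gen 3: q1 h=17  …○○○○○○[○]○●○○○○…
gen 4: q0 h=16  …○○○○○○[○]●○●○○○…
gen 5: q1 h=15  …○○○○○○[○]○●○●○○…
gen 6: q0 h=14  …○○○○○○[○]●○●○●○…
gen 7: q1 h=13  …○○○○○○[○]○●○●○●…
gen 8: q0 h=12  …○○○○○○[○]●○●○●○…
gen 9: q1 h=11  …○○○○○○[○]○●○●○●…
gen 10: q0 h=10  …○○○○○○[○]●○●○●○…
gen 11: q1 h= 9  …○○○○○○[○]○●○●○●…
gen 12: q0 h= 8  …○○○○○○[○]●○●○●○…
gen 13: q1 h= 7  …○○○○○○[○]○●○●○●…
gen 14: q0 h= 6  |○○○○○○[○]●○●○●○…
gen 15: q1 h= 5  |○○○○○[○]○●○●○●…

1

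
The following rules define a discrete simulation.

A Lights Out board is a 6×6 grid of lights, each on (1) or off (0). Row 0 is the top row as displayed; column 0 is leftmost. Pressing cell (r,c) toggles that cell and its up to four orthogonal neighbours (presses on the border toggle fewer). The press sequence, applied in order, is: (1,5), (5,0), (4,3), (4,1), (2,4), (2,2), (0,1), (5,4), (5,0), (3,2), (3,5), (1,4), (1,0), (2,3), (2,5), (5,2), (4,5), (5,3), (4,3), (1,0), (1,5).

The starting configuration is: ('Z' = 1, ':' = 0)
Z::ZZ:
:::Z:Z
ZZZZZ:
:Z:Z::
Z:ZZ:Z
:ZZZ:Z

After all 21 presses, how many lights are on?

0) Z::ZZ:
:::Z:Z
ZZZZZ:
:Z:Z::
Z:ZZ:Z
:ZZZ:Z
1) Z::ZZZ
:::ZZ:
ZZZZZZ
:Z:Z::
Z:ZZ:Z
:ZZZ:Z
2) Z::ZZZ
:::ZZ:
ZZZZZZ
:Z:Z::
::ZZ:Z
Z:ZZ:Z
3) Z::ZZZ
:::ZZ:
ZZZZZZ
:Z::::
::::ZZ
Z:Z::Z
4) Z::ZZZ
:::ZZ:
ZZZZZZ
::::::
ZZZ:ZZ
ZZZ::Z
5) Z::ZZZ
:::Z::
ZZZ:::
::::Z:
ZZZ:ZZ
ZZZ::Z
6) Z::ZZZ
::ZZ::
Z::Z::
::Z:Z:
ZZZ:ZZ
ZZZ::Z
7) :ZZZZZ
:ZZZ::
Z::Z::
::Z:Z:
ZZZ:ZZ
ZZZ::Z
8) :ZZZZZ
:ZZZ::
Z::Z::
::Z:Z:
ZZZ::Z
ZZZZZ:
9) :ZZZZZ
:ZZZ::
Z::Z::
::Z:Z:
:ZZ::Z
::ZZZ:
10) :ZZZZZ
:ZZZ::
Z:ZZ::
:Z:ZZ:
:Z:::Z
::ZZZ:
11) :ZZZZZ
:ZZZ::
Z:ZZ:Z
:Z:Z:Z
:Z::::
::ZZZ:
12) :ZZZ:Z
:ZZ:ZZ
Z:ZZZZ
:Z:Z:Z
:Z::::
::ZZZ:
13) ZZZZ:Z
Z:Z:ZZ
::ZZZZ
:Z:Z:Z
:Z::::
::ZZZ:
14) ZZZZ:Z
Z:ZZZZ
:::::Z
:Z:::Z
:Z::::
::ZZZ:
15) ZZZZ:Z
Z:ZZZ:
::::Z:
:Z::::
:Z::::
::ZZZ:
16) ZZZZ:Z
Z:ZZZ:
::::Z:
:Z::::
:ZZ:::
:Z::Z:
17) ZZZZ:Z
Z:ZZZ:
::::Z:
:Z:::Z
:ZZ:ZZ
:Z::ZZ
18) ZZZZ:Z
Z:ZZZ:
::::Z:
:Z:::Z
:ZZZZZ
:ZZZ:Z
19) ZZZZ:Z
Z:ZZZ:
::::Z:
:Z:Z:Z
:Z:::Z
:ZZ::Z
20) :ZZZ:Z
:ZZZZ:
Z:::Z:
:Z:Z:Z
:Z:::Z
:ZZ::Z
21) :ZZZ::
:ZZZ:Z
Z:::ZZ
:Z:Z:Z
:Z:::Z
:ZZ::Z

18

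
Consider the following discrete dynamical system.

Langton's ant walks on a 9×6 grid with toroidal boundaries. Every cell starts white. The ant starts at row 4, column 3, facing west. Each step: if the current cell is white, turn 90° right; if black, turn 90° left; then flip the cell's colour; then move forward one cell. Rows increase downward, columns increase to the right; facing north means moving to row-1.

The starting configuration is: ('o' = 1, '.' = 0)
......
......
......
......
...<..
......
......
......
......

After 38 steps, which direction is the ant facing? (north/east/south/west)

west

k=0  ......
......
......
......
...<..
......
......
......
......
k=1  ......
......
......
...^..
...o..
......
......
......
......
k=2  ......
......
......
...o>.
...o..
......
......
......
......
k=3  ......
......
......
...oo.
...ov.
......
......
......
......
k=4  ......
......
......
...oo.
...<o.
......
......
......
......
k=5  ......
......
......
...oo.
....o.
...v..
......
......
......
k=6  ......
......
......
...oo.
....o.
..<o..
......
......
......
k=7  ......
......
......
...oo.
..^.o.
..oo..
......
......
......
k=8  ......
......
......
...oo.
..o>o.
..oo..
......
......
......
k=9  ......
......
......
...oo.
..ooo.
..ov..
......
......
......
k=10  ......
......
......
...oo.
..ooo.
..o.>.
......
......
......
k=11  ......
......
......
...oo.
..ooo.
..o.o.
....v.
......
......
k=12  ......
......
......
...oo.
..ooo.
..o.o.
...<o.
......
......
k=13  ......
......
......
...oo.
..ooo.
..o^o.
...oo.
......
......
k=14  ......
......
......
...oo.
..ooo.
..oo>.
...oo.
......
......
k=15  ......
......
......
...oo.
..oo^.
..oo..
...oo.
......
......
k=16  ......
......
......
...oo.
..o<..
..oo..
...oo.
......
......
k=17  ......
......
......
...oo.
..o...
..ov..
...oo.
......
......
k=18  ......
......
......
...oo.
..o...
..o.>.
...oo.
......
......
k=19  ......
......
......
...oo.
..o...
..o.o.
...ov.
......
......
k=20  ......
......
......
...oo.
..o...
..o.o.
...o.>
......
......
k=21  ......
......
......
...oo.
..o...
..o.o.
...o.o
.....v
......
k=22  ......
......
......
...oo.
..o...
..o.o.
...o.o
....<o
......
k=23  ......
......
......
...oo.
..o...
..o.o.
...o^o
....oo
......
k=24  ......
......
......
...oo.
..o...
..o.o.
...oo>
....oo
......
k=25  ......
......
......
...oo.
..o...
..o.o^
...oo.
....oo
......
k=26  ......
......
......
...oo.
..o...
>.o.oo
...oo.
....oo
......
k=27  ......
......
......
...oo.
..o...
o.o.oo
v..oo.
....oo
......
k=28  ......
......
......
...oo.
..o...
o.o.oo
o..oo<
....oo
......
k=29  ......
......
......
...oo.
..o...
o.o.o^
o..ooo
....oo
......
k=30  ......
......
......
...oo.
..o...
o.o.<.
o..ooo
....oo
......
k=31  ......
......
......
...oo.
..o...
o.o...
o..ovo
....oo
......
k=32  ......
......
......
...oo.
..o...
o.o...
o..o.>
....oo
......
k=33  ......
......
......
...oo.
..o...
o.o..^
o..o..
....oo
......
k=34  ......
......
......
...oo.
..o...
>.o..o
o..o..
....oo
......
k=35  ......
......
......
...oo.
^.o...
..o..o
o..o..
....oo
......
k=36  ......
......
......
...oo.
o>o...
..o..o
o..o..
....oo
......
k=37  ......
......
......
...oo.
ooo...
.vo..o
o..o..
....oo
......
k=38  ......
......
......
...oo.
ooo...
<oo..o
o..o..
....oo
......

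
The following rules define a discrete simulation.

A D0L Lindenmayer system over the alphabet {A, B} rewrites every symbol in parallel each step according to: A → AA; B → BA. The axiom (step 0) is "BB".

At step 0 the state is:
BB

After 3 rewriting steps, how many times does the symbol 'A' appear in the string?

14

t=0: BB
t=1: BABA
t=2: BAAABAAA
t=3: BAAAAAAABAAAAAAA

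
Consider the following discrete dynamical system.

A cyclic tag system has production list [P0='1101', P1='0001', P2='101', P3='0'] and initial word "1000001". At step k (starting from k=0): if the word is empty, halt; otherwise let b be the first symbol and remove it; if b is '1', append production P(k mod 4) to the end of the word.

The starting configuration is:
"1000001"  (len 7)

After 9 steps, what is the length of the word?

0) "1000001"  (len 7)
1) "0000011101"  (len 10)
2) "000011101"  (len 9)
3) "00011101"  (len 8)
4) "0011101"  (len 7)
5) "011101"  (len 6)
6) "11101"  (len 5)
7) "1101101"  (len 7)
8) "1011010"  (len 7)
9) "0110101101"  (len 10)

10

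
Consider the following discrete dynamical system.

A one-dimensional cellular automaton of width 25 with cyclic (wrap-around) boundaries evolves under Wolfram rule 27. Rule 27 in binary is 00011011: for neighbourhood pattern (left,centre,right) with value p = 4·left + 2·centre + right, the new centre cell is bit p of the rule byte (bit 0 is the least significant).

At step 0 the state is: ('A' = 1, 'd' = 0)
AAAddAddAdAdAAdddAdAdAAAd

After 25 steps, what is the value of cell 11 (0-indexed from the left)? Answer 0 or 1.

t=0: AAAddAddAdAdAAdddAdAdAAAd
t=1: AddAAdAAddddAdAAAddddAddd
t=2: dAAAddAdAAAAddAddAAAAdAAA
t=3: dAddAAddAdddAAdAAAddddAdd
t=4: AdAAAdAAdAAAAddAddAAAAdAA
t=5: ddAdddAddAdddAAdAAAddddAd
t=6: AAdAAAdAAdAAAAddAddAAAAdA
t=7: dddAdddAddAdddAAdAAAddddA
t=8: AAAdAAAdAAdAAAAddAddAAAAd
t=9: AdddAdddAddAdddAAdAAAdddd
t=10: dAAAdAAAdAAdAAAAddAddAAAA
t=11: dAdddAdddAddAdddAAdAAAddd
t=12: AdAAAdAAAdAAdAAAAddAddAAA
t=13: ddAdddAdddAddAdddAAdAAAdd
t=14: AAdAAAdAAAdAAdAAAAddAddAA
t=15: dddAdddAdddAddAdddAAdAAAd
t=16: AAAdAAAdAAAdAAdAAAAddAddA
t=17: ddddAdddAdddAddAdddAAdAAA
t=18: AAAAdAAAdAAAdAAdAAAAddAdd
t=19: AddddAdddAdddAddAdddAAdAA
t=20: dAAAAdAAAdAAAdAAdAAAAddAd
t=21: AAddddAdddAdddAddAdddAAdA
t=22: ddAAAAdAAAdAAAdAAdAAAAddA
t=23: AAAddddAdddAdddAddAdddAAd
t=24: AddAAAAdAAAdAAAdAAdAAAAdd
t=25: dAAAddddAdddAdddAddAdddAA

0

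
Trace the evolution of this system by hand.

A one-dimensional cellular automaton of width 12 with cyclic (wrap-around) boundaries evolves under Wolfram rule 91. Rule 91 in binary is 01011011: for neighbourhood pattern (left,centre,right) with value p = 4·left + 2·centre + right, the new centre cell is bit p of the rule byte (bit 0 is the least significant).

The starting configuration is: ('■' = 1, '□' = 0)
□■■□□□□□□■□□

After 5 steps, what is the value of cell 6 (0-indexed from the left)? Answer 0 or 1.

k=0  □■■□□□□□□■□□
k=1  ■■■■■■■■■□■■
k=2  □□□□□□□□■□■□
k=3  ■■■■■■■■□□□■
k=4  □□□□□□□■■■■■
k=5  ■■■■■■■■□□□■

1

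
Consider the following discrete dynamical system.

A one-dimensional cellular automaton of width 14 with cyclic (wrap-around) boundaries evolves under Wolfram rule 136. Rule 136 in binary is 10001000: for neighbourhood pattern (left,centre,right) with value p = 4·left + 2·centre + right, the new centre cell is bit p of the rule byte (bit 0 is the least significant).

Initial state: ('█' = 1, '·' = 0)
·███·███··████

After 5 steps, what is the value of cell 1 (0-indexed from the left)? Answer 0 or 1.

0

t=0: ·███·███··████
t=1: ·██··██···███·
t=2: ·█···█····██··
t=3: ··········█···
t=4: ··············
t=5: ··············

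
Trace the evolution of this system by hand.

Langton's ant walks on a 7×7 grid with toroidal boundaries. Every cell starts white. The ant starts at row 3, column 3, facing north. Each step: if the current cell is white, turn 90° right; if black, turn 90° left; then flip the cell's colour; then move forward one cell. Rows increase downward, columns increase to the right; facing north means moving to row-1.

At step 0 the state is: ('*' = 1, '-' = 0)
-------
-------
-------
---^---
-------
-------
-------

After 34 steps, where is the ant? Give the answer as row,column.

6,2

step 0: -------
-------
-------
---^---
-------
-------
-------
step 1: -------
-------
-------
---*>--
-------
-------
-------
step 2: -------
-------
-------
---**--
----v--
-------
-------
step 3: -------
-------
-------
---**--
---<*--
-------
-------
step 4: -------
-------
-------
---^*--
---**--
-------
-------
step 5: -------
-------
-------
--<-*--
---**--
-------
-------
step 6: -------
-------
--^----
--*-*--
---**--
-------
-------
step 7: -------
-------
--*>---
--*-*--
---**--
-------
-------
step 8: -------
-------
--**---
--*v*--
---**--
-------
-------
step 9: -------
-------
--**---
--<**--
---**--
-------
-------
step 10: -------
-------
--**---
---**--
--v**--
-------
-------
step 11: -------
-------
--**---
---**--
-<***--
-------
-------
step 12: -------
-------
--**---
-^-**--
-****--
-------
-------
step 13: -------
-------
--**---
-*>**--
-****--
-------
-------
step 14: -------
-------
--**---
-****--
-*v**--
-------
-------
step 15: -------
-------
--**---
-****--
-*->*--
-------
-------
step 16: -------
-------
--**---
-**^*--
-*--*--
-------
-------
step 17: -------
-------
--**---
-*<-*--
-*--*--
-------
-------
step 18: -------
-------
--**---
-*--*--
-*v-*--
-------
-------
step 19: -------
-------
--**---
-*--*--
-<*-*--
-------
-------
step 20: -------
-------
--**---
-*--*--
--*-*--
-v-----
-------
step 21: -------
-------
--**---
-*--*--
--*-*--
<*-----
-------
step 22: -------
-------
--**---
-*--*--
^-*-*--
**-----
-------
step 23: -------
-------
--**---
-*--*--
*>*-*--
**-----
-------
step 24: -------
-------
--**---
-*--*--
***-*--
*v-----
-------
step 25: -------
-------
--**---
-*--*--
***-*--
*->----
-------
step 26: -------
-------
--**---
-*--*--
***-*--
*-*----
--v----
step 27: -------
-------
--**---
-*--*--
***-*--
*-*----
-<*----
step 28: -------
-------
--**---
-*--*--
***-*--
*^*----
-**----
step 29: -------
-------
--**---
-*--*--
***-*--
**>----
-**----
step 30: -------
-------
--**---
-*--*--
**^-*--
**-----
-**----
step 31: -------
-------
--**---
-*--*--
*<--*--
**-----
-**----
step 32: -------
-------
--**---
-*--*--
*---*--
*v-----
-**----
step 33: -------
-------
--**---
-*--*--
*---*--
*->----
-**----
step 34: -------
-------
--**---
-*--*--
*---*--
*-*----
-*v----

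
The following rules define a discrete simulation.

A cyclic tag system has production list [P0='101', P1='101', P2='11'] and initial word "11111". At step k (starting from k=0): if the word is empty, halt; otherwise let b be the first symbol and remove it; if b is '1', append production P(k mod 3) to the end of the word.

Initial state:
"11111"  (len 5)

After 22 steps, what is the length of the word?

32

t=0: "11111"  (len 5)
t=1: "1111101"  (len 7)
t=2: "111101101"  (len 9)
t=3: "1110110111"  (len 10)
t=4: "110110111101"  (len 12)
t=5: "10110111101101"  (len 14)
t=6: "011011110110111"  (len 15)
t=7: "11011110110111"  (len 14)
t=8: "1011110110111101"  (len 16)
t=9: "01111011011110111"  (len 17)
t=10: "1111011011110111"  (len 16)
t=11: "111011011110111101"  (len 18)
t=12: "1101101111011110111"  (len 19)
t=13: "101101111011110111101"  (len 21)
t=14: "01101111011110111101101"  (len 23)
t=15: "1101111011110111101101"  (len 22)
t=16: "101111011110111101101101"  (len 24)
t=17: "01111011110111101101101101"  (len 26)
t=18: "1111011110111101101101101"  (len 25)
t=19: "111011110111101101101101101"  (len 27)
t=20: "11011110111101101101101101101"  (len 29)
t=21: "101111011110110110110110110111"  (len 30)
t=22: "01111011110110110110110110111101"  (len 32)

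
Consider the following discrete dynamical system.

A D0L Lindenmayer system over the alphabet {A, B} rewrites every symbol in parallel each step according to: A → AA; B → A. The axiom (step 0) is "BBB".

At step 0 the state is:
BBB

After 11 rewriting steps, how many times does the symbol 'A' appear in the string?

k=0  BBB
k=1  AAA
k=2  AAAAAA
k=3  AAAAAAAAAAAA
k=4  AAAAAAAAAAAAAAAAAAAAAAAA
k=5  AAAAAAAAAAAAAAAAAAAAAAAAAAAAAAAAAAAAAAAAAAAAAAAA
k=6  AAAAAAAAAAAAAAAAAAAAAAAAAAAAAAAAAAAAAAAAAAAAAAAAAAAAAAAAAAAAAAAAAAAAAAAAAAAAAAAAAAAAAAAAAAAAAAAA
k=7  AAAAAAAAAAAAAAAAAAAAAAAAAAAAAAAAAAAAAAAAAAAAAAAAAAAAAAAAAA…AAAAAAAAAAAAAAAAAAAAAAAAAAAAAAAAAAAAAAAAAAAAAAAAAAAAAAAAAA  (len 192)
k=8  AAAAAAAAAAAAAAAAAAAAAAAAAAAAAAAAAAAAAAAAAAAAAAAAAAAAAAAAAA…AAAAAAAAAAAAAAAAAAAAAAAAAAAAAAAAAAAAAAAAAAAAAAAAAAAAAAAAAA  (len 384)
k=9  AAAAAAAAAAAAAAAAAAAAAAAAAAAAAAAAAAAAAAAAAAAAAAAAAAAAAAAAAA…AAAAAAAAAAAAAAAAAAAAAAAAAAAAAAAAAAAAAAAAAAAAAAAAAAAAAAAAAA  (len 768)
k=10  AAAAAAAAAAAAAAAAAAAAAAAAAAAAAAAAAAAAAAAAAAAAAAAAAAAAAAAAAA…AAAAAAAAAAAAAAAAAAAAAAAAAAAAAAAAAAAAAAAAAAAAAAAAAAAAAAAAAA  (len 1536)
k=11  AAAAAAAAAAAAAAAAAAAAAAAAAAAAAAAAAAAAAAAAAAAAAAAAAAAAAAAAAA…AAAAAAAAAAAAAAAAAAAAAAAAAAAAAAAAAAAAAAAAAAAAAAAAAAAAAAAAAA  (len 3072)

3072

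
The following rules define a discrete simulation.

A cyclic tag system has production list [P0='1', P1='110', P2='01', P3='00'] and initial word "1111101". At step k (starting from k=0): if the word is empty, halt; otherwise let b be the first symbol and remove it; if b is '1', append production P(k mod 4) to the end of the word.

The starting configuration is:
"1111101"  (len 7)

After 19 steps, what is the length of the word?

[0] "1111101"  (len 7)
[1] "1111011"  (len 7)
[2] "111011110"  (len 9)
[3] "1101111001"  (len 10)
[4] "10111100100"  (len 11)
[5] "01111001001"  (len 11)
[6] "1111001001"  (len 10)
[7] "11100100101"  (len 11)
[8] "110010010100"  (len 12)
[9] "100100101001"  (len 12)
[10] "00100101001110"  (len 14)
[11] "0100101001110"  (len 13)
[12] "100101001110"  (len 12)
[13] "001010011101"  (len 12)
[14] "01010011101"  (len 11)
[15] "1010011101"  (len 10)
[16] "01001110100"  (len 11)
[17] "1001110100"  (len 10)
[18] "001110100110"  (len 12)
[19] "01110100110"  (len 11)

11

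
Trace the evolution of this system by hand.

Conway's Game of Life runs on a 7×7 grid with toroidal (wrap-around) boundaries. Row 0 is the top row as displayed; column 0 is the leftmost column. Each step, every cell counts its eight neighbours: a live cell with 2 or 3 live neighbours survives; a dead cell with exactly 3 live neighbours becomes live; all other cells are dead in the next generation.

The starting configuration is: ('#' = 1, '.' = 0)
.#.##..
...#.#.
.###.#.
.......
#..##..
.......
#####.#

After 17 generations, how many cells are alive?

2

[0] .#.##..
...#.#.
.###.#.
.......
#..##..
.......
#####.#
[1] .#....#
.#...#.
..##...
.#.....
.......
.....##
##..##.
[2] .##.#.#
##.....
.##....
..#....
.......
#...###
.#..#..
[3] ..##.#.
...#...
#.#....
.##....
.....##
#...###
.##.#..
[4] .#.....
.#.##..
..##...
###...#
.#..#..
##.##..
###....
[5] ...#...
.#.##..
....#..
#......
....###
...##..
...#...
[6] ...#...
..###..
...##..
....#.#
...####
...#...
..##...
[7] .......
..#....
..#....
......#
...#..#
.....#.
..###..
[8] ..#....
.......
.......
.......
.....##
..#..#.
...##..
[9] ...#...
.......
.......
.......
.....##
...#.##
..###..
[10] ..###..
.......
.......
.......
....###
..##..#
..#..#.
[11] ..###..
...#...
.......
.....#.
...####
..##..#
.#...#.
[12] ..###..
..###..
.......
.....##
..##..#
#.##..#
.#...#.
[13] .#...#.
..#.#..
...###.
.....##
.####..
#..####
##...##
[14] .##.##.
..#....
...#..#
......#
.##....
.......
.##....
[15] .......
.##.##.
.......
#.#....
.......
.......
.###...
[16] ....#..
.......
..##...
.......
.......
..#....
..#....
[17] .......
...#...
.......
.......
.......
.......
...#...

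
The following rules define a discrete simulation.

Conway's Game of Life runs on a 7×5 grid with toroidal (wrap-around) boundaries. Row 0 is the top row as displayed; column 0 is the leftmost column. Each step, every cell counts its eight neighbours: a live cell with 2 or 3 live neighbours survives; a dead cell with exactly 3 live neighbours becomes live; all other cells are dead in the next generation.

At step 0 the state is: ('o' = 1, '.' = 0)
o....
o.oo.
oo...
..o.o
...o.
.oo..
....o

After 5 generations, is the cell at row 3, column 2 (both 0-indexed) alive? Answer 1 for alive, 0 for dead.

k=0  o....
o.oo.
oo...
..o.o
...o.
.oo..
....o
k=1  oo.o.
o.o..
o....
ooooo
.o.o.
..oo.
oo...
k=2  .....
o.o..
.....
...o.
.....
o..oo
o..o.
k=3  .o..o
.....
.....
.....
...o.
o..o.
o..o.
k=4  o...o
.....
.....
.....
....o
..oo.
oooo.
k=5  o.ooo
.....
.....
.....
...o.
o....
o....

0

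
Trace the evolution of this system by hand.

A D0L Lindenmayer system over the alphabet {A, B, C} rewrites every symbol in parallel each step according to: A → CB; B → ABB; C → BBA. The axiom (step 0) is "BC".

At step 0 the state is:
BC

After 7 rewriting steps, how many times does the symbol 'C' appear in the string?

0) BC
1) ABBBBA
2) CBABBABBABBABBCB
3) BBAABBCBABBABBCBABBABBCBABBABBCBABBABBBBAABB
4) ABBABBCBCBABBABBBBAABBCBABBABBCBABBABBBBAABBCBABBABBCBABBABBBBAABBCBABBABBCBABBABBBBAABBCBABBABBCBABBABBABBABBCBCBABBABB
5) CBABBABBCBABBABBBBAABBBBAABBCBABBABBCBABBABBABBABBCBCBABBA…ABBABBCBABBABBCBABBABBCBABBABBBBAABBBBAABBCBABBABBCBABBABB  (len 328)
6) BBAABBCBABBABBCBABBABBBBAABBCBABBABBCBABBABBABBABBCBCBABBA…BABBCBCBABBABBBBAABBCBABBABBCBABBABBBBAABBCBABBABBCBABBABB  (len 896)
7) ABBABBCBCBABBABBBBAABBCBABBABBCBABBABBBBAABBCBABBABBCBABBA…BABBCBCBABBABBBBAABBCBABBABBCBABBABBBBAABBCBABBABBCBABBABB  (len 2448)

240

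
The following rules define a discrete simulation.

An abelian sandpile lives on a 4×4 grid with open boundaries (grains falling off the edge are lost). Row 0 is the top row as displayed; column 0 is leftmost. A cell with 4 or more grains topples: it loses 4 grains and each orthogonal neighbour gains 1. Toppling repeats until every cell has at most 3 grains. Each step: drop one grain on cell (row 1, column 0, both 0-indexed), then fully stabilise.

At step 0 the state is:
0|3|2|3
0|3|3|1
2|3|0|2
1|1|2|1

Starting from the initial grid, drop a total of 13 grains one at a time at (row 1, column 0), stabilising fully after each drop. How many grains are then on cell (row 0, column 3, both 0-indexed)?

0

gen 0: 0|3|2|3
0|3|3|1
2|3|0|2
1|1|2|1
gen 1: 0|3|2|3
1|3|3|1
2|3|0|2
1|1|2|1
gen 2: 0|3|2|3
2|3|3|1
2|3|0|2
1|1|2|1
gen 3: 0|3|2|3
3|3|3|1
2|3|0|2
1|1|2|1
gen 4: 2|1|1|0
2|3|1|3
0|1|2|2
2|2|2|1
gen 5: 2|1|1|0
3|3|1|3
0|1|2|2
2|2|2|1
gen 6: 3|2|1|0
1|0|2|3
1|2|2|2
2|2|2|1
gen 7: 3|2|1|0
2|0|2|3
1|2|2|2
2|2|2|1
gen 8: 3|2|1|0
3|0|2|3
1|2|2|2
2|2|2|1
gen 9: 0|3|1|0
1|1|2|3
2|2|2|2
2|2|2|1
gen 10: 0|3|1|0
2|1|2|3
2|2|2|2
2|2|2|1
gen 11: 0|3|1|0
3|1|2|3
2|2|2|2
2|2|2|1
gen 12: 1|3|1|0
0|2|2|3
3|2|2|2
2|2|2|1
gen 13: 1|3|1|0
1|2|2|3
3|2|2|2
2|2|2|1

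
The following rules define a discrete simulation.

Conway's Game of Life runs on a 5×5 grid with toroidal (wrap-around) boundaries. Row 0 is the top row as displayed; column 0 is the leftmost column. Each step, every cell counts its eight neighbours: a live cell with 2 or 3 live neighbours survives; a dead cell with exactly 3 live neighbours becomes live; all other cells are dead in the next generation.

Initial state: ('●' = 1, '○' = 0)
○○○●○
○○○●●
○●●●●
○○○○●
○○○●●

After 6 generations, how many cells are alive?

gen 0: ○○○●○
○○○●●
○●●●●
○○○○●
○○○●●
gen 1: ○○●○○
●○○○○
○○●○○
○○○○○
○○○●●
gen 2: ○○○●●
○●○○○
○○○○○
○○○●○
○○○●○
gen 3: ○○●●●
○○○○○
○○○○○
○○○○○
○○●●○
gen 4: ○○●○●
○○○●○
○○○○○
○○○○○
○○●○●
gen 5: ○○●○●
○○○●○
○○○○○
○○○○○
○○○○○
gen 6: ○○○●○
○○○●○
○○○○○
○○○○○
○○○○○

2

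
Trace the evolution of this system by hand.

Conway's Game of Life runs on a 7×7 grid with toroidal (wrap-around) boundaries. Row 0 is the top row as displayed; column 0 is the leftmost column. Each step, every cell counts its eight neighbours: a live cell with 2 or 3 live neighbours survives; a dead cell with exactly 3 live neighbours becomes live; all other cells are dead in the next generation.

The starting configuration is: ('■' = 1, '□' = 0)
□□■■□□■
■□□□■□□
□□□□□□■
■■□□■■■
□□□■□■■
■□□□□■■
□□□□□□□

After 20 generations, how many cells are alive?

23

t=0: □□■■□□■
■□□□■□□
□□□□□□■
■■□□■■■
□□□■□■■
■□□□□■■
□□□□□□□
t=1: □□□■□□□
■□□■□■■
□■□□■□□
□□□□■□□
□■□□□□□
■□□□■■□
■□□□□■□
t=2: ■□□□□■□
■□■■□■■
■□□■■□■
□□□□□□□
□□□□■■□
■■□□■■□
□□□□□■□
t=3: ■■□□□■□
□□■■□□□
■■■■■□□
□□□■□□■
□□□□■■■
□□□□□□□
■■□□□■□
t=4: ■□□□■□□
□□□□□□■
■■□□■□□
□■□□□□■
□□□□■■■
■□□□■□□
■■□□□□□
t=5: ■■□□□□■
□■□□□■■
□■□□□■■
□■□□■□■
□□□□■□■
■■□□■□□
■■□□□□■
t=6: □□■□□□□
□■■□□□□
□■■□■□□
□□□□■□■
□■□■■□■
□■□□□□□
□□■□□■□
t=7: □□■■□□□
□□□□□□□
■■■□□■□
□■□□■□□
□□■■■□□
■■□■■■□
□■■□□□□
t=8: □■■■□□□
□□□■□□□
■■■□□□□
■□□□■■□
■□□□□□□
■□□□□■□
■□□□□□□
t=9: □■■■□□□
■□□■□□□
■■■■■□■
■□□□□□□
■■□□■■□
■■□□□□□
■□■□□□■
t=10: □□□■□□■
□□□□□□■
□□■■■□■
□□□□□□□
□□□□□□□
□□■□□■□
□□□■□□■
t=11: ■□□□□■■
■□■□■□■
□□□■□■□
□□□■□□□
□□□□□□□
□□□□□□□
□□■■■■■
t=12: □□■□□□□
■■□■■□□
□□■■□■■
□□□□■□□
□□□□□□□
□□□■■■□
■□□■■□□
t=13: ■□■□□□□
■■□□■■■
■■■□□■■
□□□■■■□
□□□■□■□
□□□■□■□
□□■□□■□
t=14: ■□■■■□□
□□□■■□□
□□■□□□□
■■□■□□□
□□■■□■■
□□■■□■■
□■■■■□■
t=15: ■□□□□□□
□■□□■□□
□■■□■□□
■■□■■□■
□□□□□■□
□□□□□□□
□□□□□□■
t=16: ■□□□□□□
■■■■□□□
□□□□■□□
■■□■■□■
■□□□■■■
□□□□□□□
□□□□□□□
t=17: ■□■□□□□
■■■■□□□
□□□□■■■
□■□■□□□
□■□■■□□
□□□□□■■
□□□□□□□
t=18: ■□■■□□□
■□■■■■□
□□□□■■■
■□□■□□□
■□□■■■□
□□□□■■□
□□□□□□■
t=19: ■□■□□■□
■□■□□□□
■■■□□□□
■□□■□□□
□□□■□■□
□□□■□□□
□□□■■■■
t=20: ■□■□□■□
■□■■□□□
■□■■□□■
■□□■■□■
□□■■□□□
□□■■□□■
□□■■□■■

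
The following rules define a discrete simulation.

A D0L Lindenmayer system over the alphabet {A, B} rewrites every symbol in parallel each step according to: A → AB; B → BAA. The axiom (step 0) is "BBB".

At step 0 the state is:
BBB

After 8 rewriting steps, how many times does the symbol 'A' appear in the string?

0) BBB
1) BAABAABAA
2) BAAABABBAAABABBAAABAB
3) BAAABABABBAAABBAABAAABABABBAAABBAABAAABABABBAAABBAA
4) BAAABABABBAAABBAAABBAABAAABABABBAABAAABABBAAABABABBAAABBAA…AABABABBAABAAABABBAAABABABBAAABBAAABBAABAAABABABBAABAAABAB  (len 123)
5) BAAABABABBAAABBAAABBAABAAABABABBAABAAABABABBAABAAABABBAAAB…ABBAABAAABABBAAABABABBAAABBAAABBAABAAABABBAAABABABBAAABBAA  (len 297)
6) BAAABABABBAAABBAAABBAABAAABABABBAABAAABABABBAABAAABABBAAAB…BAAABABABBAAABBAABAAABABABBAAABBAAABBAABAAABABABBAABAAABAB  (len 717)
7) BAAABABABBAAABBAAABBAABAAABABABBAABAAABABABBAABAAABABBAAAB…ABBAABAAABABBAAABABABBAAABBAAABBAABAAABABBAAABABABBAAABBAA  (len 1731)
8) BAAABABABBAAABBAAABBAABAAABABABBAABAAABABABBAABAAABABBAAAB…BAAABABABBAAABBAABAAABABABBAAABBAAABBAABAAABABABBAABAAABAB  (len 4179)

2448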